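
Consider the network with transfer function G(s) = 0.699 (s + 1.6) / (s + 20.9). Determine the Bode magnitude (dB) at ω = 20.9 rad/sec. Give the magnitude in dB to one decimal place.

-6.1 dB

|j20.9 + 1.6| = √(20.9² + 1.6²) = 20.96
|j20.9 + 20.9| = √(20.9² + 20.9²) = 29.56
|G(j20.9)| = 0.699 × 20.96 / 29.56 = 0.49571
20 log₁₀(0.49571) = -6.10 dB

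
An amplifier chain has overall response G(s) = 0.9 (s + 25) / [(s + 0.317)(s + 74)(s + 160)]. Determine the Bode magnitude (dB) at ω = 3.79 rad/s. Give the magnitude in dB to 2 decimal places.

|j3.79 + 25| = √(3.79² + 25²) = 25.29
|j3.79 + 0.317| = √(3.79² + 0.317²) = 3.803
|j3.79 + 74| = √(3.79² + 74²) = 74.1
|j3.79 + 160| = √(3.79² + 160²) = 160
|G(j3.79)| = 0.9 × 25.29 / (3.803 × 74.1 × 160) = 0.00050457
20 log₁₀(0.00050457) = -65.942 dB

-65.94 dB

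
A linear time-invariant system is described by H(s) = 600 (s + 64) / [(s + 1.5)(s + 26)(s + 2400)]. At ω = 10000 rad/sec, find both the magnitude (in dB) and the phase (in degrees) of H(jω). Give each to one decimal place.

|H| = -104.7 dB, ∠H = -166.7 deg

|j10000 + 64| = √(10000² + 64²) = 1e+04
|j10000 + 1.5| = √(10000² + 1.5²) = 1e+04
|j10000 + 26| = √(10000² + 26²) = 1e+04
|j10000 + 2400| = √(10000² + 2400²) = 1.028e+04
|H(j10000)| = 600 × 1e+04 / (1e+04 × 1e+04 × 1.028e+04) = 5.8344e-06
20 log₁₀(5.8344e-06) = -104.68 dB
∠(j10000 + 64) = arctan(10000/64) = 89.63°
∠(j10000 + 1.5) = arctan(10000/1.5) = 89.99°
∠(j10000 + 26) = arctan(10000/26) = 89.85°
∠(j10000 + 2400) = arctan(10000/2400) = 76.50°
∠H(j10000) = 89.63° − (89.99° + 89.85° + 76.50°) = -166.71°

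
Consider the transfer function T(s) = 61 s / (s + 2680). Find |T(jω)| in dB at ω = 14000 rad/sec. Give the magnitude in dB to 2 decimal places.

35.55 dB

|j14000| = 1.4e+04
|j14000 + 2680| = √(14000² + 2680²) = 1.425e+04
|T(j14000)| = 61 × 1.4e+04 / 1.425e+04 = 59.912
20 log₁₀(59.912) = 35.550 dB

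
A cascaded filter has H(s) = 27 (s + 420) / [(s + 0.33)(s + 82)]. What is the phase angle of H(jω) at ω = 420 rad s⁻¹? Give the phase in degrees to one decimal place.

∠(j420 + 420) = arctan(420/420) = 45.00°
∠(j420 + 0.33) = arctan(420/0.33) = 89.95°
∠(j420 + 82) = arctan(420/82) = 78.95°
∠H(j420) = 45.00° − (89.95° + 78.95°) = -123.91°

-123.9°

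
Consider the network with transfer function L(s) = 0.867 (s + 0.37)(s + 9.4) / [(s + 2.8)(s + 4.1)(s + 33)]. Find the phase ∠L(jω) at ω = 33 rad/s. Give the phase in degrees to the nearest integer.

-50 deg

∠(j33 + 0.37) = arctan(33/0.37) = 89.36°
∠(j33 + 9.4) = arctan(33/9.4) = 74.10°
∠(j33 + 2.8) = arctan(33/2.8) = 85.15°
∠(j33 + 4.1) = arctan(33/4.1) = 82.92°
∠(j33 + 33) = arctan(33/33) = 45.00°
∠L(j33) = 89.36° + 74.10° − (85.15° + 82.92° + 45.00°) = -49.61°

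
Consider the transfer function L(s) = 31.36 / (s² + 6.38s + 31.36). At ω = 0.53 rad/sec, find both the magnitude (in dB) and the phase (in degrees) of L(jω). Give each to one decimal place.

|(j0.53)² + 6.38(j0.53) + 31.36| = |31.079 + j3.3814| = 31.26
|L(j0.53)| = 31.36 / 31.26 = 1.0031
20 log₁₀(1.0031) = 0.03 dB
∠[(j0.53)² + 6.38(j0.53) + 31.36] = ∠[31.079 + j3.3814] = 6.21°
∠L(j0.53) = −6.21° = -6.21°

|L| = 0.0 dB, ∠L = -6.2°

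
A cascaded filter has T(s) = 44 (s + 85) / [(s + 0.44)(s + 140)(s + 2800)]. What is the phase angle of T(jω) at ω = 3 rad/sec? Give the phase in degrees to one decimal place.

-80.9°

∠(j3 + 85) = arctan(3/85) = 2.02°
∠(j3 + 0.44) = arctan(3/0.44) = 81.66°
∠(j3 + 140) = arctan(3/140) = 1.23°
∠(j3 + 2800) = arctan(3/2800) = 0.06°
∠T(j3) = 2.02° − (81.66° + 1.23° + 0.06°) = -80.92°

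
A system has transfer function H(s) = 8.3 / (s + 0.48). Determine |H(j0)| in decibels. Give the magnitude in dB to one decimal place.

24.8 dB

H(0) = 8.3 / 0.48 = 17.292
20 log₁₀(17.292) = 24.76 dB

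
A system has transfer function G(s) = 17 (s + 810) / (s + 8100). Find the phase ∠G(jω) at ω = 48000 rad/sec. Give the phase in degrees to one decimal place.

8.6 deg

∠(j48000 + 810) = arctan(48000/810) = 89.03°
∠(j48000 + 8100) = arctan(48000/8100) = 80.42°
∠G(j48000) = 89.03° − 80.42° = 8.61°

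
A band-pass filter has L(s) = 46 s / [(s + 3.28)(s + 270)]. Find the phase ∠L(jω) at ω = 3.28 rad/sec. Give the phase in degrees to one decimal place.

44.3°

∠(j3.28) = 90.00°
∠(j3.28 + 3.28) = arctan(3.28/3.28) = 45.00°
∠(j3.28 + 270) = arctan(3.28/270) = 0.70°
∠L(j3.28) = 90.00° − (45.00° + 0.70°) = 44.30°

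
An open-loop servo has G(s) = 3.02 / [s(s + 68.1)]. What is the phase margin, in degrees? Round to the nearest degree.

90°

Gain crossover: |G(jω)| = 1 at ω ≈ 0.0443 rad/s.
∠G(j0.0443) = −90° − arctan(0.0443/68.1) ≈ -90.04°
PM = 180° + (-90.04°) = 89.96°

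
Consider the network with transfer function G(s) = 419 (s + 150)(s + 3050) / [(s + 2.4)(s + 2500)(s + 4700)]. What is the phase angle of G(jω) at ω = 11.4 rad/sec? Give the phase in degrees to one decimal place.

-74.0°

∠(j11.4 + 150) = arctan(11.4/150) = 4.35°
∠(j11.4 + 3050) = arctan(11.4/3050) = 0.21°
∠(j11.4 + 2.4) = arctan(11.4/2.4) = 78.11°
∠(j11.4 + 2500) = arctan(11.4/2500) = 0.26°
∠(j11.4 + 4700) = arctan(11.4/4700) = 0.14°
∠G(j11.4) = 4.35° + 0.21° − (78.11° + 0.26° + 0.14°) = -73.95°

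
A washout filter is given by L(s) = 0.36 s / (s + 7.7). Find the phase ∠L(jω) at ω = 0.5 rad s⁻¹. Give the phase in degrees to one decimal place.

∠(j0.5) = 90.00°
∠(j0.5 + 7.7) = arctan(0.5/7.7) = 3.72°
∠L(j0.5) = 90.00° − 3.72° = 86.28°

86.3 deg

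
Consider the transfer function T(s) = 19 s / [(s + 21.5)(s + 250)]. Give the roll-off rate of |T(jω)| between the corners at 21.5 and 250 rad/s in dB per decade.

In this band the factors already past their corner are: 1 differentiator zero, pole at 21.5; net slope = 0 dB/decade.

0 dB/decade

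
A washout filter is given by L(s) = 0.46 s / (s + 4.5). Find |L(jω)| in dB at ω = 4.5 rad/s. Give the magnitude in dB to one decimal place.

|j4.5| = 4.5
|j4.5 + 4.5| = √(4.5² + 4.5²) = 6.364
|L(j4.5)| = 0.46 × 4.5 / 6.364 = 0.32527
20 log₁₀(0.32527) = -9.76 dB

-9.8 dB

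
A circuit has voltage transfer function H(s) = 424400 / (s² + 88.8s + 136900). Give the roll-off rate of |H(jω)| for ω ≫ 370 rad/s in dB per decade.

With 0 zeros and 2 poles, the high-frequency asymptotic slope is 20 × (0 − 2) = -40 dB/decade.

-40 dB/decade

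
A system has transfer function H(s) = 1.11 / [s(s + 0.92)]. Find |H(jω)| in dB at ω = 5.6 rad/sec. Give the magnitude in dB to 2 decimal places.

|j5.6 + 0.92| = √(5.6² + 0.92²) = 5.675
|j5.6| = 5.6
|H(j5.6)| = 1.11 / (5.675 × 5.6) = 0.034927
20 log₁₀(0.034927) = -29.137 dB

-29.14 dB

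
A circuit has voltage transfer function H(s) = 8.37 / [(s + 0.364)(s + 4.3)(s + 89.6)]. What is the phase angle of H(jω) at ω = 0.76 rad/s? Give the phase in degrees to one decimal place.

-74.9°

∠(j0.76 + 0.364) = arctan(0.76/0.364) = 64.41°
∠(j0.76 + 4.3) = arctan(0.76/4.3) = 10.02°
∠(j0.76 + 89.6) = arctan(0.76/89.6) = 0.49°
∠H(j0.76) = − (64.41° + 10.02° + 0.49°) = -74.92°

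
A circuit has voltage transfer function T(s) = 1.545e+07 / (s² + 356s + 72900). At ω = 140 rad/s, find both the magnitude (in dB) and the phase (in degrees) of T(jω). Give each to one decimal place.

|(j140)² + 356(j140) + 72900| = |53300 + j49840| = 7.297e+04
|T(j140)| = 1.545e+07 / 7.297e+04 = 211.72
20 log₁₀(211.72) = 46.52 dB
∠[(j140)² + 356(j140) + 72900] = ∠[53300 + j49840] = 43.08°
∠T(j140) = −43.08° = -43.08°

|T| = 46.5 dB, ∠T = -43.1°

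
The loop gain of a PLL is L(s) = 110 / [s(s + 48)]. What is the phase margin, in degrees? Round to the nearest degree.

Gain crossover: |L(jω)| = 1 at ω ≈ 2.29 rad/s.
∠L(j2.29) = −90° − arctan(2.29/48) ≈ -92.73°
PM = 180° + (-92.73°) = 87.27°

87°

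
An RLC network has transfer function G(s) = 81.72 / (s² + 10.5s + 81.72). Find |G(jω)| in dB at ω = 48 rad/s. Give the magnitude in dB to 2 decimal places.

|(j48)² + 10.5(j48) + 81.72| = |-2222.3 + j504| = 2279
|G(j48)| = 81.72 / 2279 = 0.035862
20 log₁₀(0.035862) = -28.907 dB

-28.91 dB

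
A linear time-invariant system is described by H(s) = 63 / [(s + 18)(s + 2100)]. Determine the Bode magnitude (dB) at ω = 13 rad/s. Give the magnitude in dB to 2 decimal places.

|j13 + 18| = √(13² + 18²) = 22.2
|j13 + 2100| = √(13² + 2100²) = 2100
|H(j13)| = 63 / (22.2 × 2100) = 0.0013511
20 log₁₀(0.0013511) = -57.386 dB

-57.39 dB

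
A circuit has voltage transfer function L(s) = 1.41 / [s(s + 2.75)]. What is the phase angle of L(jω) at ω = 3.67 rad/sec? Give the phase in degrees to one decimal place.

∠(j3.67 + 2.75) = arctan(3.67/2.75) = 53.16°
∠(j3.67) = 90.00°
∠L(j3.67) = − (53.16° + 90.00°) = -143.16°

-143.2 deg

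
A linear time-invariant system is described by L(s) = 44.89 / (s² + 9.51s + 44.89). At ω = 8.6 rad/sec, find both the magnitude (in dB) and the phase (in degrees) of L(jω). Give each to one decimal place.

|(j8.6)² + 9.51(j8.6) + 44.89| = |-29.07 + j81.786| = 86.8
|L(j8.6)| = 44.89 / 86.8 = 0.51717
20 log₁₀(0.51717) = -5.73 dB
∠[(j8.6)² + 9.51(j8.6) + 44.89] = ∠[-29.07 + j81.786] = 109.57°
∠L(j8.6) = −109.57° = -109.57°

|L| = -5.7 dB, ∠L = -109.6°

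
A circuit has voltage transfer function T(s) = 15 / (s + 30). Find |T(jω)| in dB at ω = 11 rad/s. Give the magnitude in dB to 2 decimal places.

|j11 + 30| = √(11² + 30²) = 31.95
|T(j11)| = 15 / 31.95 = 0.46944
20 log₁₀(0.46944) = -6.568 dB

-6.57 dB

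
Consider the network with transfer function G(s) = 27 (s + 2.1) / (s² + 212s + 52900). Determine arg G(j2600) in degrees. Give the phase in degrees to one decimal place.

-85.3°

∠(j2600 + 2.1) = arctan(2600/2.1) = 89.95°
∠[(j2600)² + 212(j2600) + 52900] = ∠[-6.7071e+06 + j5.512e+05] = 175.30°
∠G(j2600) = 89.95° − 175.30° = -85.35°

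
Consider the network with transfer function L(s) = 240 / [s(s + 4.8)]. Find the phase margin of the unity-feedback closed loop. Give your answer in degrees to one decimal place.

Gain crossover: |L(jω)| = 1 at ω ≈ 15.1 rad/s.
∠L(j15.1) = −90° − arctan(15.1/4.8) ≈ -162.39°
PM = 180° + (-162.39°) = 17.61°

17.6°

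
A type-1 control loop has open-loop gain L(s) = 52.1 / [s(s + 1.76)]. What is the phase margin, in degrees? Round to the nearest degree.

Gain crossover: |L(jω)| = 1 at ω ≈ 7.11 rad s⁻¹.
∠L(j7.11) = −90° − arctan(7.11/1.76) ≈ -166.10°
PM = 180° + (-166.10°) = 13.90°

14°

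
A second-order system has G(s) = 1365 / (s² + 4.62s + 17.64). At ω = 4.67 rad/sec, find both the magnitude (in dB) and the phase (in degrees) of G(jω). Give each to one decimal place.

|(j4.67)² + 4.62(j4.67) + 17.64| = |-4.1689 + j21.575| = 21.97
|G(j4.67)| = 1365 / 21.97 = 62.118
20 log₁₀(62.118) = 35.86 dB
∠[(j4.67)² + 4.62(j4.67) + 17.64] = ∠[-4.1689 + j21.575] = 100.94°
∠G(j4.67) = −100.94° = -100.94°

|G| = 35.9 dB, ∠G = -100.9 deg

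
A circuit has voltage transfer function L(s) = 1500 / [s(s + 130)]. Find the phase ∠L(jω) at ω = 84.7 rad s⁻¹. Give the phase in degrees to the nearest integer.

∠(j84.7 + 130) = arctan(84.7/130) = 33.09°
∠(j84.7) = 90.00°
∠L(j84.7) = − (33.09° + 90.00°) = -123.09°

-123°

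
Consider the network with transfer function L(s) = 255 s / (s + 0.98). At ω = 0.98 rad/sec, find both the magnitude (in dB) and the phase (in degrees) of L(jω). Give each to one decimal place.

|j0.98| = 0.98
|j0.98 + 0.98| = √(0.98² + 0.98²) = 1.386
|L(j0.98)| = 255 × 0.98 / 1.386 = 180.31
20 log₁₀(180.31) = 45.12 dB
∠(j0.98) = 90.00°
∠(j0.98 + 0.98) = arctan(0.98/0.98) = 45.00°
∠L(j0.98) = 90.00° − 45.00° = 45.00°

|L| = 45.1 dB, ∠L = 45.0°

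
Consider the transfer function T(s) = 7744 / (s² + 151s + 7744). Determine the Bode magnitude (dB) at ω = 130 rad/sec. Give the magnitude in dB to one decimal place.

|(j130)² + 151(j130) + 7744| = |-9156 + j19630| = 2.166e+04
|T(j130)| = 7744 / 2.166e+04 = 0.35752
20 log₁₀(0.35752) = -8.93 dB

-8.9 dB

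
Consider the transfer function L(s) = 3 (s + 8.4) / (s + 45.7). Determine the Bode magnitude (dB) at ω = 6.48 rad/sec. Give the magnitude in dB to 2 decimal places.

-3.23 dB

|j6.48 + 8.4| = √(6.48² + 8.4²) = 10.61
|j6.48 + 45.7| = √(6.48² + 45.7²) = 46.16
|L(j6.48)| = 3 × 10.61 / 46.16 = 0.68953
20 log₁₀(0.68953) = -3.229 dB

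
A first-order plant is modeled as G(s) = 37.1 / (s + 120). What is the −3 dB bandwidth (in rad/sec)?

120 rad/sec

For a single-pole low-pass, the −3 dB point is at the pole: ω = 120 rad/sec.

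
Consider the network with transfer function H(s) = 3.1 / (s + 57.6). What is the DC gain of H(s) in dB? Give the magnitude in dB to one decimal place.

-25.4 dB

H(0) = 3.1 / 57.6 = 0.053819
20 log₁₀(0.053819) = -25.38 dB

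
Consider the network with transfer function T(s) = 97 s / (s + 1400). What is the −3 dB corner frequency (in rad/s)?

For a single-pole high-pass, the −3 dB point is at the pole: ω = 1400 rad/s.

1400 rad/s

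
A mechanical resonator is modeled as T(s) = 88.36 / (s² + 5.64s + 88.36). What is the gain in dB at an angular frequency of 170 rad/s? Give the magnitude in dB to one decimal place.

|(j170)² + 5.64(j170) + 88.36| = |-28812 + j958.8| = 2.883e+04
|T(j170)| = 88.36 / 2.883e+04 = 0.0030651
20 log₁₀(0.0030651) = -50.27 dB

-50.3 dB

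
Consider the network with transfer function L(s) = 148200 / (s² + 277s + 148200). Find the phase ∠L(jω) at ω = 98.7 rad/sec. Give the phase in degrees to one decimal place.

-11.2°

∠[(j98.7)² + 277(j98.7) + 148200] = ∠[1.3846e+05 + j27340] = 11.17°
∠L(j98.7) = −11.17° = -11.17°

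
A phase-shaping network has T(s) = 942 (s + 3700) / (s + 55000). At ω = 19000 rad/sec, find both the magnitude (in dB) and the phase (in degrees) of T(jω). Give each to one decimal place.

|j19000 + 3700| = √(19000² + 3700²) = 1.936e+04
|j19000 + 55000| = √(19000² + 55000²) = 5.819e+04
|T(j19000)| = 942 × 1.936e+04 / 5.819e+04 = 313.36
20 log₁₀(313.36) = 49.92 dB
∠(j19000 + 3700) = arctan(19000/3700) = 78.98°
∠(j19000 + 55000) = arctan(19000/55000) = 19.06°
∠T(j19000) = 78.98° − 19.06° = 59.92°

|T| = 49.9 dB, ∠T = 59.9°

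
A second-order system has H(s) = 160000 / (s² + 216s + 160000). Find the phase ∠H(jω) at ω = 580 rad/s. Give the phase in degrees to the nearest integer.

-145°

∠[(j580)² + 216(j580) + 160000] = ∠[-1.764e+05 + j1.2528e+05] = 144.62°
∠H(j580) = −144.62° = -144.62°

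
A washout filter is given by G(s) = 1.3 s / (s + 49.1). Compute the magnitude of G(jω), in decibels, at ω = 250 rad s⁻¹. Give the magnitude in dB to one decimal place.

2.1 dB

|j250| = 250
|j250 + 49.1| = √(250² + 49.1²) = 254.8
|G(j250)| = 1.3 × 250 / 254.8 = 1.2756
20 log₁₀(1.2756) = 2.11 dB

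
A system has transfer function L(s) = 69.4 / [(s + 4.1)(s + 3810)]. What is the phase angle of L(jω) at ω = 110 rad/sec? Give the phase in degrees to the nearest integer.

∠(j110 + 4.1) = arctan(110/4.1) = 87.87°
∠(j110 + 3810) = arctan(110/3810) = 1.65°
∠L(j110) = − (87.87° + 1.65°) = -89.52°

-90 deg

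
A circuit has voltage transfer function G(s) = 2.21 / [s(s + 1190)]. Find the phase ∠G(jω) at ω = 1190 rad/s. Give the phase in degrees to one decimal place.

∠(j1190 + 1190) = arctan(1190/1190) = 45.00°
∠(j1190) = 90.00°
∠G(j1190) = − (45.00° + 90.00°) = -135.00°

-135.0 deg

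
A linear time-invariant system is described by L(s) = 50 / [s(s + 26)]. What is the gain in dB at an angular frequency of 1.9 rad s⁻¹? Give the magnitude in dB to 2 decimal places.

0.08 dB

|j1.9 + 26| = √(1.9² + 26²) = 26.07
|j1.9| = 1.9
|L(j1.9)| = 50 / (26.07 × 1.9) = 1.0095
20 log₁₀(1.0095) = 0.082 dB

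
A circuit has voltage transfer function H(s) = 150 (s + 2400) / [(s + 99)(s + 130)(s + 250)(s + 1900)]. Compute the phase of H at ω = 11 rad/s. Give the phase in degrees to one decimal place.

-13.8°

∠(j11 + 2400) = arctan(11/2400) = 0.26°
∠(j11 + 99) = arctan(11/99) = 6.34°
∠(j11 + 130) = arctan(11/130) = 4.84°
∠(j11 + 250) = arctan(11/250) = 2.52°
∠(j11 + 1900) = arctan(11/1900) = 0.33°
∠H(j11) = 0.26° − (6.34° + 4.84° + 2.52° + 0.33°) = -13.77°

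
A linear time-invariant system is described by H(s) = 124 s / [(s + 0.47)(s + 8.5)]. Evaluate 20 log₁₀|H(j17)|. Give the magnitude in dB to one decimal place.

16.3 dB

|j17| = 17
|j17 + 0.47| = √(17² + 0.47²) = 17.01
|j17 + 8.5| = √(17² + 8.5²) = 19.01
|H(j17)| = 124 × 17 / (17.01 × 19.01) = 6.5216
20 log₁₀(6.5216) = 16.29 dB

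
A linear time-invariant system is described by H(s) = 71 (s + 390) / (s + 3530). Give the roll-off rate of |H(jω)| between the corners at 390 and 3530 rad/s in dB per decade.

In this band the factors already past their corner are: zero at 390; net slope = 20 dB/decade.

20 dB/decade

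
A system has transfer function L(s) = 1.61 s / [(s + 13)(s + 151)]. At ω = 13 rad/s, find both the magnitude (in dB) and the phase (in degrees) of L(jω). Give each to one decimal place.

|L| = -42.5 dB, ∠L = 40.1 deg

|j13| = 13
|j13 + 13| = √(13² + 13²) = 18.38
|j13 + 151| = √(13² + 151²) = 151.6
|L(j13)| = 1.61 × 13 / (18.38 × 151.6) = 0.0075116
20 log₁₀(0.0075116) = -42.49 dB
∠(j13) = 90.00°
∠(j13 + 13) = arctan(13/13) = 45.00°
∠(j13 + 151) = arctan(13/151) = 4.92°
∠L(j13) = 90.00° − (45.00° + 4.92°) = 40.08°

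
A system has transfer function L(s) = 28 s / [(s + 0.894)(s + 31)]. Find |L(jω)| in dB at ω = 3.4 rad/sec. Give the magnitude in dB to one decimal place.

-1.2 dB

|j3.4| = 3.4
|j3.4 + 0.894| = √(3.4² + 0.894²) = 3.516
|j3.4 + 31| = √(3.4² + 31²) = 31.19
|L(j3.4)| = 28 × 3.4 / (3.516 × 31.19) = 0.86833
20 log₁₀(0.86833) = -1.23 dB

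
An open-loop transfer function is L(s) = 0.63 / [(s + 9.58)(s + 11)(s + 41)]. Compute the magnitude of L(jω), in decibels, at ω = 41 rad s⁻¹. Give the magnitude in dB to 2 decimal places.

-104.32 dB

|j41 + 9.58| = √(41² + 9.58²) = 42.1
|j41 + 11| = √(41² + 11²) = 42.45
|j41 + 41| = √(41² + 41²) = 57.98
|L(j41)| = 0.63 / (42.1 × 42.45 × 57.98) = 6.0791e-06
20 log₁₀(6.0791e-06) = -104.323 dB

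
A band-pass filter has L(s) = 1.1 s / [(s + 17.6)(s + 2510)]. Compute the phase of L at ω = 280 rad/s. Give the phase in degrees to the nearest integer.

∠(j280) = 90.00°
∠(j280 + 17.6) = arctan(280/17.6) = 86.40°
∠(j280 + 2510) = arctan(280/2510) = 6.37°
∠L(j280) = 90.00° − (86.40° + 6.37°) = -2.77°

-3°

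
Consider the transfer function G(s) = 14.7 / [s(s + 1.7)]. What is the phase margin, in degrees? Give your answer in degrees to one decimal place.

25.0°

Gain crossover: |G(jω)| = 1 at ω ≈ 3.65 rad s⁻¹.
∠G(j3.65) = −90° − arctan(3.65/1.7) ≈ -155.03°
PM = 180° + (-155.03°) = 24.97°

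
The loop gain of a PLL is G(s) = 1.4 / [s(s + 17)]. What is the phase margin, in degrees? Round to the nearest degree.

90°

Gain crossover: |G(jω)| = 1 at ω ≈ 0.0824 rad/s.
∠G(j0.0824) = −90° − arctan(0.0824/17) ≈ -90.28°
PM = 180° + (-90.28°) = 89.72°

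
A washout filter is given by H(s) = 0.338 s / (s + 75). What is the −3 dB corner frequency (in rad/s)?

For a single-pole high-pass, the −3 dB point is at the pole: ω = 75 rad/s.

75 rad/s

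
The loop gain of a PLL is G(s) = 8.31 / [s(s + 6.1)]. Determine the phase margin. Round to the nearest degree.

Gain crossover: |G(jω)| = 1 at ω ≈ 1.33 rad/s.
∠G(j1.33) = −90° − arctan(1.33/6.1) ≈ -102.31°
PM = 180° + (-102.31°) = 77.69°

78°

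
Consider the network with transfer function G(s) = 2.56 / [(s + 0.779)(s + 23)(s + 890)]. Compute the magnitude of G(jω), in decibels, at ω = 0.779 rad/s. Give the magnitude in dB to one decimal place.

-78.9 dB

|j0.779 + 0.779| = √(0.779² + 0.779²) = 1.102
|j0.779 + 23| = √(0.779² + 23²) = 23.01
|j0.779 + 890| = √(0.779² + 890²) = 890
|G(j0.779)| = 2.56 / (1.102 × 23.01 × 890) = 0.00011345
20 log₁₀(0.00011345) = -78.90 dB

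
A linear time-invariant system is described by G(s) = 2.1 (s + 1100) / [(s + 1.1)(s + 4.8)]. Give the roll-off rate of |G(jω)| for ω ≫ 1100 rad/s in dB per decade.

With 1 zero and 2 poles, the high-frequency asymptotic slope is 20 × (1 − 2) = -20 dB/decade.

-20 dB/decade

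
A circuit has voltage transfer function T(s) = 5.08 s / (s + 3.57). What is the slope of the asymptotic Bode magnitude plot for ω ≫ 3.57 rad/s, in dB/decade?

With 1 zero and 1 pole, the high-frequency asymptotic slope is 20 × (1 − 1) = 0 dB/decade.

0 dB/decade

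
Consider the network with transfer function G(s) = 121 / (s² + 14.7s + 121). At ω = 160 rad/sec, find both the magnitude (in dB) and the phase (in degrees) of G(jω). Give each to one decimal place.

|G| = -46.5 dB, ∠G = -174.7°

|(j160)² + 14.7(j160) + 121| = |-25479 + j2352| = 2.559e+04
|G(j160)| = 121 / 2.559e+04 = 0.0047289
20 log₁₀(0.0047289) = -46.50 dB
∠[(j160)² + 14.7(j160) + 121] = ∠[-25479 + j2352] = 174.73°
∠G(j160) = −174.73° = -174.73°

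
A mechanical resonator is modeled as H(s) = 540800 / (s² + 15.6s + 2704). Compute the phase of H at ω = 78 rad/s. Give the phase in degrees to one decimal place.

-160.2°

∠[(j78)² + 15.6(j78) + 2704] = ∠[-3380 + j1216.8] = 160.20°
∠H(j78) = −160.20° = -160.20°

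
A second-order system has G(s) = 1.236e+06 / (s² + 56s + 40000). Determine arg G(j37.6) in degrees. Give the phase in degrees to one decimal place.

-3.1°

∠[(j37.6)² + 56(j37.6) + 40000] = ∠[38586 + j2105.6] = 3.12°
∠G(j37.6) = −3.12° = -3.12°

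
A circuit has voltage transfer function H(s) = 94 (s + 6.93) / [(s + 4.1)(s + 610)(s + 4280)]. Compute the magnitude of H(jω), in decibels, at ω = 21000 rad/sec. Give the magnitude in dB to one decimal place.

|j21000 + 6.93| = √(21000² + 6.93²) = 2.1e+04
|j21000 + 4.1| = √(21000² + 4.1²) = 2.1e+04
|j21000 + 610| = √(21000² + 610²) = 2.101e+04
|j21000 + 4280| = √(21000² + 4280²) = 2.143e+04
|H(j21000)| = 94 × 2.1e+04 / (2.1e+04 × 2.101e+04 × 2.143e+04) = 2.0877e-07
20 log₁₀(2.0877e-07) = -133.61 dB

-133.6 dB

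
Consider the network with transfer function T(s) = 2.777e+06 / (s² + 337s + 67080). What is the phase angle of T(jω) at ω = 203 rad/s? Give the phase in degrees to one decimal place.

-69.3 deg

∠[(j203)² + 337(j203) + 67080] = ∠[25871 + j68411] = 69.28°
∠T(j203) = −69.28° = -69.28°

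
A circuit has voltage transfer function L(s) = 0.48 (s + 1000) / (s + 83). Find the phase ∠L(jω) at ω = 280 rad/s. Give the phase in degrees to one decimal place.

∠(j280 + 1000) = arctan(280/1000) = 15.64°
∠(j280 + 83) = arctan(280/83) = 73.49°
∠L(j280) = 15.64° − 73.49° = -57.85°

-57.8°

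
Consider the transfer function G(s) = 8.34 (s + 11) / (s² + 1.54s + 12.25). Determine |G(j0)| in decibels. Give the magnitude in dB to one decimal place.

17.5 dB

G(0) = 8.34 × 11 / 12.25 = 7.489
20 log₁₀(7.489) = 17.49 dB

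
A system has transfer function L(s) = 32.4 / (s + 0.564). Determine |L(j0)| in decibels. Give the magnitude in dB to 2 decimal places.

35.19 dB

L(0) = 32.4 / 0.564 = 57.447
20 log₁₀(57.447) = 35.185 dB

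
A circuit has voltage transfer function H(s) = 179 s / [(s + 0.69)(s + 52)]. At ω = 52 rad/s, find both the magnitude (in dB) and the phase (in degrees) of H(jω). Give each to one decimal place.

|H| = 7.7 dB, ∠H = -44.2 deg

|j52| = 52
|j52 + 0.69| = √(52² + 0.69²) = 52
|j52 + 52| = √(52² + 52²) = 73.54
|H(j52)| = 179 × 52 / (52 × 73.54) = 2.4339
20 log₁₀(2.4339) = 7.73 dB
∠(j52) = 90.00°
∠(j52 + 0.69) = arctan(52/0.69) = 89.24°
∠(j52 + 52) = arctan(52/52) = 45.00°
∠H(j52) = 90.00° − (89.24° + 45.00°) = -44.24°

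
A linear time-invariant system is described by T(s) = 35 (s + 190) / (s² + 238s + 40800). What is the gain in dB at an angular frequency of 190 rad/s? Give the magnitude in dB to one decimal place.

-13.7 dB

|j190 + 190| = √(190² + 190²) = 268.7
|(j190)² + 238(j190) + 40800| = |4700 + j45220| = 4.546e+04
|T(j190)| = 35 × 268.7 / 4.546e+04 = 0.20686
20 log₁₀(0.20686) = -13.69 dB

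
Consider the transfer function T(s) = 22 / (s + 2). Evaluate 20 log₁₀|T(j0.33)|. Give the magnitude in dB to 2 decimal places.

20.71 dB

|j0.33 + 2| = √(0.33² + 2²) = 2.027
|T(j0.33)| = 22 / 2.027 = 10.853
20 log₁₀(10.853) = 20.711 dB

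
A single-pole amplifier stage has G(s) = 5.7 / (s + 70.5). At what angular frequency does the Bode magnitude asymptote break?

70.5 rad/s

The single real pole at s = −70.5 gives a corner at ω = 70.5 rad/s.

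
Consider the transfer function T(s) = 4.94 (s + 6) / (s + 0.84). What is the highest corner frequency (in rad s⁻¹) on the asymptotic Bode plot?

6 rad s⁻¹

Break frequencies occur at each pole and zero magnitude: 0.84 rad s⁻¹, 6 rad s⁻¹.
The highest is 6 rad s⁻¹.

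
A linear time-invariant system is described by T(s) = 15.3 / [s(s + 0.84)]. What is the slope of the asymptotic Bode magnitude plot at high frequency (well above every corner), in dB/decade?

With 0 zeros and 2 poles, the high-frequency asymptotic slope is 20 × (0 − 2) = -40 dB/decade.

-40 dB/decade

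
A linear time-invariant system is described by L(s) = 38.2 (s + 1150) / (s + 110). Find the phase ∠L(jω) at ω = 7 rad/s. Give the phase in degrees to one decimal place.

-3.3 deg

∠(j7 + 1150) = arctan(7/1150) = 0.35°
∠(j7 + 110) = arctan(7/110) = 3.64°
∠L(j7) = 0.35° − 3.64° = -3.29°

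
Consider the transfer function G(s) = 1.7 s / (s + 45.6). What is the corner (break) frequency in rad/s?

45.6 rad/s

The single real pole at s = −45.6 gives a corner at ω = 45.6 rad/s.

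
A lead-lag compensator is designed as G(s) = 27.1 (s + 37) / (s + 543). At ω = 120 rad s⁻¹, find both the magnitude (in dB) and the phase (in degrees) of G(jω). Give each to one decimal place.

|j120 + 37| = √(120² + 37²) = 125.6
|j120 + 543| = √(120² + 543²) = 556.1
|G(j120)| = 27.1 × 125.6 / 556.1 = 6.1195
20 log₁₀(6.1195) = 15.73 dB
∠(j120 + 37) = arctan(120/37) = 72.86°
∠(j120 + 543) = arctan(120/543) = 12.46°
∠G(j120) = 72.86° − 12.46° = 60.40°

|G| = 15.7 dB, ∠G = 60.4 deg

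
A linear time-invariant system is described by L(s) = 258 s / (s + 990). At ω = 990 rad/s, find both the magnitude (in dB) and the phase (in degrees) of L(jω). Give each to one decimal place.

|L| = 45.2 dB, ∠L = 45.0°

|j990| = 990
|j990 + 990| = √(990² + 990²) = 1400
|L(j990)| = 258 × 990 / 1400 = 182.43
20 log₁₀(182.43) = 45.22 dB
∠(j990) = 90.00°
∠(j990 + 990) = arctan(990/990) = 45.00°
∠L(j990) = 90.00° − 45.00° = 45.00°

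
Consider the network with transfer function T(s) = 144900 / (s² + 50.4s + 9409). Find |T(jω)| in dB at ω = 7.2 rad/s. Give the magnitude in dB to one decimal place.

23.8 dB

|(j7.2)² + 50.4(j7.2) + 9409| = |9357.2 + j362.88| = 9364
|T(j7.2)| = 144900 / 9364 = 15.474
20 log₁₀(15.474) = 23.79 dB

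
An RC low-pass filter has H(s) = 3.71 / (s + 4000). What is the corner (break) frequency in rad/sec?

The single real pole at s = −4000 gives a corner at ω = 4000 rad/sec.

4000 rad/sec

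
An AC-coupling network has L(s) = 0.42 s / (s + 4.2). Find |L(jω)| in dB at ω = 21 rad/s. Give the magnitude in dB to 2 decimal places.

-7.71 dB

|j21| = 21
|j21 + 4.2| = √(21² + 4.2²) = 21.42
|L(j21)| = 0.42 × 21 / 21.42 = 0.41184
20 log₁₀(0.41184) = -7.705 dB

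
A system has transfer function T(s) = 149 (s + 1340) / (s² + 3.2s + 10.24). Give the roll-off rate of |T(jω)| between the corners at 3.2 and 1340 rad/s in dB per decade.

In this band the factors already past their corner are: complex pole pair at ωₙ ≈ 3.2; net slope = -40 dB/decade.

-40 dB/decade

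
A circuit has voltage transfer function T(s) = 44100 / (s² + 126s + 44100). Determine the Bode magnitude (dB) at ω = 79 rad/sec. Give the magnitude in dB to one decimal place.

1.0 dB

|(j79)² + 126(j79) + 44100| = |37859 + j9954| = 3.915e+04
|T(j79)| = 44100 / 3.915e+04 = 1.1266
20 log₁₀(1.1266) = 1.04 dB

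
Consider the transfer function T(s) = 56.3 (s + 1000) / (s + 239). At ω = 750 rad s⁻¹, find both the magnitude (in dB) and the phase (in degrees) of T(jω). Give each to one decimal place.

|T| = 39.0 dB, ∠T = -35.5°

|j750 + 1000| = √(750² + 1000²) = 1250
|j750 + 239| = √(750² + 239²) = 787.2
|T(j750)| = 56.3 × 1250 / 787.2 = 89.404
20 log₁₀(89.404) = 39.03 dB
∠(j750 + 1000) = arctan(750/1000) = 36.87°
∠(j750 + 239) = arctan(750/239) = 72.32°
∠T(j750) = 36.87° − 72.32° = -35.45°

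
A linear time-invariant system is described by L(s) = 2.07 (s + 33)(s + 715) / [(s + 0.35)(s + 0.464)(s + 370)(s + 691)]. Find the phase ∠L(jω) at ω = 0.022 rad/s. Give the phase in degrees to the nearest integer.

∠(j0.022 + 33) = arctan(0.022/33) = 0.04°
∠(j0.022 + 715) = arctan(0.022/715) = 0.00°
∠(j0.022 + 0.35) = arctan(0.022/0.35) = 3.60°
∠(j0.022 + 0.464) = arctan(0.022/0.464) = 2.71°
∠(j0.022 + 370) = arctan(0.022/370) = 0.00°
∠(j0.022 + 691) = arctan(0.022/691) = 0.00°
∠L(j0.022) = 0.04° + 0.00° − (3.60° + 2.71° + 0.00° + 0.00°) = -6.28°

-6°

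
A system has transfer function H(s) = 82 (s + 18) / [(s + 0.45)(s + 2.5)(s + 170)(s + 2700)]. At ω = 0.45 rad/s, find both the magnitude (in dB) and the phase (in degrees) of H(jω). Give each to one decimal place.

|H| = -54.0 dB, ∠H = -53.9°

|j0.45 + 18| = √(0.45² + 18²) = 18.01
|j0.45 + 0.45| = √(0.45² + 0.45²) = 0.6364
|j0.45 + 2.5| = √(0.45² + 2.5²) = 2.54
|j0.45 + 170| = √(0.45² + 170²) = 170
|j0.45 + 2700| = √(0.45² + 2700²) = 2700
|H(j0.45)| = 82 × 18.01 / (0.6364 × 2.54 × 170 × 2700) = 0.0019898
20 log₁₀(0.0019898) = -54.02 dB
∠(j0.45 + 18) = arctan(0.45/18) = 1.43°
∠(j0.45 + 0.45) = arctan(0.45/0.45) = 45.00°
∠(j0.45 + 2.5) = arctan(0.45/2.5) = 10.20°
∠(j0.45 + 170) = arctan(0.45/170) = 0.15°
∠(j0.45 + 2700) = arctan(0.45/2700) = 0.01°
∠H(j0.45) = 1.43° − (45.00° + 10.20° + 0.15° + 0.01°) = -53.93°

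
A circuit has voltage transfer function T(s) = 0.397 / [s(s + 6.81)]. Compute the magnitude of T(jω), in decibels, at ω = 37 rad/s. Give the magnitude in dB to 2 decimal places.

-70.90 dB

|j37 + 6.81| = √(37² + 6.81²) = 37.62
|j37| = 37
|T(j37)| = 0.397 / (37.62 × 37) = 0.0002852
20 log₁₀(0.0002852) = -70.897 dB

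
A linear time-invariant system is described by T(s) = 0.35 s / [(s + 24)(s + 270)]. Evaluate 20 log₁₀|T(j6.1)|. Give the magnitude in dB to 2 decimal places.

-69.92 dB

|j6.1| = 6.1
|j6.1 + 24| = √(6.1² + 24²) = 24.76
|j6.1 + 270| = √(6.1² + 270²) = 270.1
|T(j6.1)| = 0.35 × 6.1 / (24.76 × 270.1) = 0.00031924
20 log₁₀(0.00031924) = -69.918 dB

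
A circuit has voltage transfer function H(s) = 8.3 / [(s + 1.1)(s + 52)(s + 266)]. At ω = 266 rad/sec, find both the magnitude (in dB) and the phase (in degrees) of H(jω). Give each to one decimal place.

|j266 + 1.1| = √(266² + 1.1²) = 266
|j266 + 52| = √(266² + 52²) = 271
|j266 + 266| = √(266² + 266²) = 376.2
|H(j266)| = 8.3 / (266 × 271 × 376.2) = 3.0603e-07
20 log₁₀(3.0603e-07) = -130.28 dB
∠(j266 + 1.1) = arctan(266/1.1) = 89.76°
∠(j266 + 52) = arctan(266/52) = 78.94°
∠(j266 + 266) = arctan(266/266) = 45.00°
∠H(j266) = − (89.76° + 78.94° + 45.00°) = -213.70°

|H| = -130.3 dB, ∠H = -213.7°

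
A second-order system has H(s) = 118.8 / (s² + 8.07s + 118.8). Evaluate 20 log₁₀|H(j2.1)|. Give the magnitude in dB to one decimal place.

0.2 dB

|(j2.1)² + 8.07(j2.1) + 118.8| = |114.39 + j16.947| = 115.6
|H(j2.1)| = 118.8 / 115.6 = 1.0273
20 log₁₀(1.0273) = 0.23 dB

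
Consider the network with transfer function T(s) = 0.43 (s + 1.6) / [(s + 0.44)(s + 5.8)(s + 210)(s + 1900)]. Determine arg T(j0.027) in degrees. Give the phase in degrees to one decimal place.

∠(j0.027 + 1.6) = arctan(0.027/1.6) = 0.97°
∠(j0.027 + 0.44) = arctan(0.027/0.44) = 3.51°
∠(j0.027 + 5.8) = arctan(0.027/5.8) = 0.27°
∠(j0.027 + 210) = arctan(0.027/210) = 0.01°
∠(j0.027 + 1900) = arctan(0.027/1900) = 0.00°
∠T(j0.027) = 0.97° − (3.51° + 0.27° + 0.01° + 0.00°) = -2.82°

-2.8°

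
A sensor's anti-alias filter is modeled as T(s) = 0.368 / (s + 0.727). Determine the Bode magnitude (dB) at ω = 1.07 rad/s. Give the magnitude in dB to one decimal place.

-10.9 dB

|j1.07 + 0.727| = √(1.07² + 0.727²) = 1.294
|T(j1.07)| = 0.368 / 1.294 = 0.28448
20 log₁₀(0.28448) = -10.92 dB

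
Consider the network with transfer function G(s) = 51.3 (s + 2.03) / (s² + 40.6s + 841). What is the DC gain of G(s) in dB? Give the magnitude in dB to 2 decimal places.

G(0) = 51.3 × 2.03 / 841 = 0.12383
20 log₁₀(0.12383) = -18.144 dB

-18.14 dB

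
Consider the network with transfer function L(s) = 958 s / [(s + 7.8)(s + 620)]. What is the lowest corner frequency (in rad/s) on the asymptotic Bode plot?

7.8 rad/s

Break frequencies occur at each pole and zero magnitude: 7.8 rad/s, 620 rad/s.
The lowest is 7.8 rad/s.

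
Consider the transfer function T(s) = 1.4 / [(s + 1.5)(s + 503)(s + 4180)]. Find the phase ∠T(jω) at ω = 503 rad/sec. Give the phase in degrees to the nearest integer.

-142°

∠(j503 + 1.5) = arctan(503/1.5) = 89.83°
∠(j503 + 503) = arctan(503/503) = 45.00°
∠(j503 + 4180) = arctan(503/4180) = 6.86°
∠T(j503) = − (89.83° + 45.00° + 6.86°) = -141.69°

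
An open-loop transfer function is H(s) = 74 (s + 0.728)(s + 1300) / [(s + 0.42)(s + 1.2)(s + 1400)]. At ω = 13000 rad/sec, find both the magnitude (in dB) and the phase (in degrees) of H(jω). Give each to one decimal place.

|j13000 + 0.728| = √(13000² + 0.728²) = 1.3e+04
|j13000 + 1300| = √(13000² + 1300²) = 1.306e+04
|j13000 + 0.42| = √(13000² + 0.42²) = 1.3e+04
|j13000 + 1.2| = √(13000² + 1.2²) = 1.3e+04
|j13000 + 1400| = √(13000² + 1400²) = 1.308e+04
|H(j13000)| = 74 × 1.3e+04 × 1.306e+04 / (1.3e+04 × 1.3e+04 × 1.308e+04) = 0.0056878
20 log₁₀(0.0056878) = -44.90 dB
∠(j13000 + 0.728) = arctan(13000/0.728) = 90.00°
∠(j13000 + 1300) = arctan(13000/1300) = 84.29°
∠(j13000 + 0.42) = arctan(13000/0.42) = 90.00°
∠(j13000 + 1.2) = arctan(13000/1.2) = 89.99°
∠(j13000 + 1400) = arctan(13000/1400) = 83.85°
∠H(j13000) = 90.00° + 84.29° − (90.00° + 89.99° + 83.85°) = -89.56°

|H| = -44.9 dB, ∠H = -89.6 deg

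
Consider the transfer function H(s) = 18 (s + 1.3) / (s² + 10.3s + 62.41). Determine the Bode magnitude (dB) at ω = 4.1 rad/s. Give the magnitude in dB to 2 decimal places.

|j4.1 + 1.3| = √(4.1² + 1.3²) = 4.301
|(j4.1)² + 10.3(j4.1) + 62.41| = |45.6 + j42.23| = 62.15
|H(j4.1)| = 18 × 4.301 / 62.15 = 1.2457
20 log₁₀(1.2457) = 1.908 dB

1.91 dB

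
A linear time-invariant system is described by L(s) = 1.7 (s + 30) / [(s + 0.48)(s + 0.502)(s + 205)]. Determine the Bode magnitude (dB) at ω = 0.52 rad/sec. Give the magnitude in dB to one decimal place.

-6.3 dB

|j0.52 + 30| = √(0.52² + 30²) = 30
|j0.52 + 0.48| = √(0.52² + 0.48²) = 0.7077
|j0.52 + 0.502| = √(0.52² + 0.502²) = 0.7228
|j0.52 + 205| = √(0.52² + 205²) = 205
|L(j0.52)| = 1.7 × 30 / (0.7077 × 0.7228 × 205) = 0.48646
20 log₁₀(0.48646) = -6.26 dB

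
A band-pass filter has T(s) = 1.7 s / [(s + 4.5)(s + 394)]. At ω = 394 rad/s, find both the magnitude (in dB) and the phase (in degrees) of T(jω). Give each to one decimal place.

|j394| = 394
|j394 + 4.5| = √(394² + 4.5²) = 394
|j394 + 394| = √(394² + 394²) = 557.2
|T(j394)| = 1.7 × 394 / (394 × 557.2) = 0.0030508
20 log₁₀(0.0030508) = -50.31 dB
∠(j394) = 90.00°
∠(j394 + 4.5) = arctan(394/4.5) = 89.35°
∠(j394 + 394) = arctan(394/394) = 45.00°
∠T(j394) = 90.00° − (89.35° + 45.00°) = -44.35°

|T| = -50.3 dB, ∠T = -44.3°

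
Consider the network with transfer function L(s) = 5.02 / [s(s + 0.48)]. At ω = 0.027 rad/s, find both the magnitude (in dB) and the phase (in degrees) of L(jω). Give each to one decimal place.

|L| = 51.7 dB, ∠L = -93.2°

|j0.027 + 0.48| = √(0.027² + 0.48²) = 0.4808
|j0.027| = 0.027
|L(j0.027)| = 5.02 / (0.4808 × 0.027) = 386.73
20 log₁₀(386.73) = 51.75 dB
∠(j0.027 + 0.48) = arctan(0.027/0.48) = 3.22°
∠(j0.027) = 90.00°
∠L(j0.027) = − (3.22° + 90.00°) = -93.22°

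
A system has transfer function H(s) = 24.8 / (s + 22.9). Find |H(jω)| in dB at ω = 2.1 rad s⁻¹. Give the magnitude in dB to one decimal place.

|j2.1 + 22.9| = √(2.1² + 22.9²) = 23
|H(j2.1)| = 24.8 / 23 = 1.0784
20 log₁₀(1.0784) = 0.66 dB

0.7 dB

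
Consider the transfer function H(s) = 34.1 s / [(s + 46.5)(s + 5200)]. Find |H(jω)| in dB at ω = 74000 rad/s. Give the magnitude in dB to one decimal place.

|j74000| = 7.4e+04
|j74000 + 46.5| = √(74000² + 46.5²) = 7.4e+04
|j74000 + 5200| = √(74000² + 5200²) = 7.418e+04
|H(j74000)| = 34.1 × 7.4e+04 / (7.4e+04 × 7.418e+04) = 0.00045968
20 log₁₀(0.00045968) = -66.75 dB

-66.8 dB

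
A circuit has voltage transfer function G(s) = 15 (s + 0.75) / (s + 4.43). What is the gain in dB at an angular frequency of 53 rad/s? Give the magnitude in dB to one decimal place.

23.5 dB

|j53 + 0.75| = √(53² + 0.75²) = 53.01
|j53 + 4.43| = √(53² + 4.43²) = 53.18
|G(j53)| = 15 × 53.01 / 53.18 = 14.949
20 log₁₀(14.949) = 23.49 dB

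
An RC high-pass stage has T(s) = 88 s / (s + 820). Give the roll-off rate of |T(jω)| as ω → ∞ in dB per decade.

With 1 zero and 1 pole, the high-frequency asymptotic slope is 20 × (1 − 1) = 0 dB/decade.

0 dB/decade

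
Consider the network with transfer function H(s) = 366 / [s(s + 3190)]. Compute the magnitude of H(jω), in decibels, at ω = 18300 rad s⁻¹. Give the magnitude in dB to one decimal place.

|j18300 + 3190| = √(18300² + 3190²) = 1.858e+04
|j18300| = 1.83e+04
|H(j18300)| = 366 / (1.858e+04 × 1.83e+04) = 1.0767e-06
20 log₁₀(1.0767e-06) = -119.36 dB

-119.4 dB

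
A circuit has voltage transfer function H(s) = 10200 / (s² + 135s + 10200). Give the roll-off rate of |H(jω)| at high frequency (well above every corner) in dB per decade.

-40 dB/decade

With 0 zeros and 2 poles, the high-frequency asymptotic slope is 20 × (0 − 2) = -40 dB/decade.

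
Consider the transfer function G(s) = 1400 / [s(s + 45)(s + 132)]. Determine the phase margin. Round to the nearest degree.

90 deg

Gain crossover: |G(jω)| = 1 at ω ≈ 0.236 rad/s.
∠G(j0.236) = −90° − arctan(0.236/45) − arctan(0.236/132) ≈ -90.40°
PM = 180° + (-90.40°) = 89.60°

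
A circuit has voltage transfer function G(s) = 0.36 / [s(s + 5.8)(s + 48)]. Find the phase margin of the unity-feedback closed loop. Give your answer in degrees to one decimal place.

Gain crossover: |G(jω)| = 1 at ω ≈ 0.00129 rad/s.
∠G(j0.00129) = −90° − arctan(0.00129/5.8) − arctan(0.00129/48) ≈ -90.01°
PM = 180° + (-90.01°) = 89.99°

90.0 deg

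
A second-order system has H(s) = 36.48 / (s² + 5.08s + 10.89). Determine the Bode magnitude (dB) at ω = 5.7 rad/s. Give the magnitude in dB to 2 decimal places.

0.08 dB

|(j5.7)² + 5.08(j5.7) + 10.89| = |-21.6 + j28.956| = 36.12
|H(j5.7)| = 36.48 / 36.12 = 1.0098
20 log₁₀(1.0098) = 0.085 dB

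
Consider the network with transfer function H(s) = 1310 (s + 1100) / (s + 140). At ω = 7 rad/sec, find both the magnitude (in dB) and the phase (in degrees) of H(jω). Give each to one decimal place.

|H| = 80.2 dB, ∠H = -2.5°

|j7 + 1100| = √(7² + 1100²) = 1100
|j7 + 140| = √(7² + 140²) = 140.2
|H(j7)| = 1310 × 1100 / 140.2 = 10280
20 log₁₀(10280) = 80.24 dB
∠(j7 + 1100) = arctan(7/1100) = 0.36°
∠(j7 + 140) = arctan(7/140) = 2.86°
∠H(j7) = 0.36° − 2.86° = -2.50°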